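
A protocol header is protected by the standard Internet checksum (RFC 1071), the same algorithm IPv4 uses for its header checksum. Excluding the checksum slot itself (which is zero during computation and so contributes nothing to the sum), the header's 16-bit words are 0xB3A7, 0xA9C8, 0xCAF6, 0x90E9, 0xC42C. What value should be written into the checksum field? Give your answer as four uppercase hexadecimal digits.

8282

One's-complement addition (fold any carry out of bit 15 back into bit 0):
  0xB3A7 + 0xA9C8 = 0x15D6F → wrap carry → 0x5D70
  0x5D70 + 0xCAF6 = 0x12866 → wrap carry → 0x2867
  0x2867 + 0x90E9 = 0x0B950
  0xB950 + 0xC42C = 0x17D7C → wrap carry → 0x7D7D
One's-complement sum = 0x7D7D.
Checksum = ~0x7D7D & 0xFFFF = 0x8282.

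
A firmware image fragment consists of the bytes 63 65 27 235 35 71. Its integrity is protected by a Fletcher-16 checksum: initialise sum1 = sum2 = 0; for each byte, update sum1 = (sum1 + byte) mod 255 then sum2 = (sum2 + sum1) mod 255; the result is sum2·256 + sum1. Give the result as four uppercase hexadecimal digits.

7FF1

Running sums (mod 255):
  after byte 0 (63): sum1=63, sum2=63
  after byte 1 (65): sum1=128, sum2=191
  after byte 2 (27): sum1=155, sum2=91
  after byte 3 (235): sum1=135, sum2=226
  after byte 4 (35): sum1=170, sum2=141
  after byte 5 (71): sum1=241, sum2=127
Checksum = sum2·256 + sum1 = 127·256 + 241 = 32753 = 0x7FF1.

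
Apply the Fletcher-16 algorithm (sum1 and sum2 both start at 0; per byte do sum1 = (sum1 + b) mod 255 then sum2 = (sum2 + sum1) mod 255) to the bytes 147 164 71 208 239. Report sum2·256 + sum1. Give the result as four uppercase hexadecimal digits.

DB40

Running sums (mod 255):
  after byte 0 (147): sum1=147, sum2=147
  after byte 1 (164): sum1=56, sum2=203
  after byte 2 (71): sum1=127, sum2=75
  after byte 3 (208): sum1=80, sum2=155
  after byte 4 (239): sum1=64, sum2=219
Checksum = sum2·256 + sum1 = 219·256 + 64 = 56128 = 0xDB40.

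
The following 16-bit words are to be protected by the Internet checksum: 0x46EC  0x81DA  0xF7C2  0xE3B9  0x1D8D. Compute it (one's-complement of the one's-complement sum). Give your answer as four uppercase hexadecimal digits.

One's-complement addition (fold any carry out of bit 15 back into bit 0):
  0x46EC + 0x81DA = 0x0C8C6
  0xC8C6 + 0xF7C2 = 0x1C088 → wrap carry → 0xC089
  0xC089 + 0xE3B9 = 0x1A442 → wrap carry → 0xA443
  0xA443 + 0x1D8D = 0x0C1D0
One's-complement sum = 0xC1D0.
Checksum = ~0xC1D0 & 0xFFFF = 0x3E2F.

3E2F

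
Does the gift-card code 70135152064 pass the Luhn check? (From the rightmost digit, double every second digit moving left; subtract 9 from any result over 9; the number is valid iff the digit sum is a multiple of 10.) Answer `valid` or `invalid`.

invalid

From the right, keep odd positions and double even positions (subtract 9 from any doubled value over 9):
  doubled (positions 2,4,...): 3 4 2 6 0 → sum 15
  kept (positions 1,3,...): 4 0 5 5 1 7 → sum 22
Total = 37.
37 mod 10 = 7, so the number is invalid.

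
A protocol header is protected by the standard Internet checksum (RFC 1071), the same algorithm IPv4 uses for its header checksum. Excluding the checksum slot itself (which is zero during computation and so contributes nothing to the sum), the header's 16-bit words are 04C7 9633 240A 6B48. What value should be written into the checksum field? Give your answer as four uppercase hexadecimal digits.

D5B2

One's-complement addition (fold any carry out of bit 15 back into bit 0):
  0x04C7 + 0x9633 = 0x09AFA
  0x9AFA + 0x240A = 0x0BF04
  0xBF04 + 0x6B48 = 0x12A4C → wrap carry → 0x2A4D
One's-complement sum = 0x2A4D.
Checksum = ~0x2A4D & 0xFFFF = 0xD5B2.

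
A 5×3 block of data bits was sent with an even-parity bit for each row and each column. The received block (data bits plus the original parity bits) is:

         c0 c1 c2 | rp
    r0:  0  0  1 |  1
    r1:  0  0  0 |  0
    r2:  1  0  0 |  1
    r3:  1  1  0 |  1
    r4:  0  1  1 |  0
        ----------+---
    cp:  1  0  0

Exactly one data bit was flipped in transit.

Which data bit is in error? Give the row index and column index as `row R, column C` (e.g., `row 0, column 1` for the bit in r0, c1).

Recompute each row's even parity and compare to rp:
  r0: data parity 1, sent rp 1 → ok
  r1: data parity 0, sent rp 0 → ok
  r2: data parity 1, sent rp 1 → ok
  r3: data parity 0, sent rp 1 → mismatch
  r4: data parity 0, sent rp 0 → ok
Recompute each column's even parity and compare to cp:
  c0: data parity 0, sent cp 1 → mismatch
  c1: data parity 0, sent cp 0 → ok
  c2: data parity 0, sent cp 0 → ok
Exactly one row (r3) and one column (c0) fail → the flipped bit is at their intersection.

row 3, column 0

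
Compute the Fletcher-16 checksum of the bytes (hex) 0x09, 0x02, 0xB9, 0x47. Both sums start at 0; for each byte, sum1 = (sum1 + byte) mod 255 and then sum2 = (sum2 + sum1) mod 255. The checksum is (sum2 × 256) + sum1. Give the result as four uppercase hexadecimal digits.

Running sums (mod 255):
  after byte 0 (0x09): sum1=9, sum2=9
  after byte 1 (0x02): sum1=11, sum2=20
  after byte 2 (0xB9): sum1=196, sum2=216
  after byte 3 (0x47): sum1=12, sum2=228
Checksum = sum2·256 + sum1 = 228·256 + 12 = 58380 = 0xE40C.

E40C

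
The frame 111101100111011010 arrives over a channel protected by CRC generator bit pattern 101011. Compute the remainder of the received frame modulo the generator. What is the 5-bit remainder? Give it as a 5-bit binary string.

00000

Modulo-2 division of 111101100111011010 by 101011:
  pos 0: 111101 XOR 101011 = 010110
  pos 1: 101101 XOR 101011 = 000110
  pos 4: 110001 XOR 101011 = 011010
  pos 5: 110101 XOR 101011 = 011110
  pos 6: 111101 XOR 101011 = 010110
  pos 7: 101100 XOR 101011 = 000111
  pos 10: 111110 XOR 101011 = 010101
  pos 11: 101011 XOR 101011 = 000000
Remainder = 00000 (zero — the frame passes the CRC check).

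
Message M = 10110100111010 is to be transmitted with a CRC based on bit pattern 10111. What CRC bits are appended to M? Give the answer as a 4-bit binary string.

Append 4 zeros: 101101001110100000. Divide by 10111 (XOR where the leading bit is 1):
  pos 0: 10110 XOR 10111 = 00001
  pos 4: 11001 XOR 10111 = 01110
  pos 5: 11101 XOR 10111 = 01010
  pos 6: 10101 XOR 10111 = 00010
  pos 9: 10010 XOR 10111 = 00101
  pos 11: 10100 XOR 10111 = 00011
Remainder (last 4 bits) = 1100. This is the CRC / FCS.

1100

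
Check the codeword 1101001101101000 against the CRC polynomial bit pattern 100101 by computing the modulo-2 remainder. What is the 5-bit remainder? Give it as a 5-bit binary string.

11100

Modulo-2 division of 1101001101101000 by 100101:
  pos 0: 110100 XOR 100101 = 010001
  pos 1: 100011 XOR 100101 = 000110
  pos 4: 110101 XOR 100101 = 010000
  pos 5: 100001 XOR 100101 = 000100
  pos 8: 100010 XOR 100101 = 000111
Remainder = 11100 (nonzero — an error is detected).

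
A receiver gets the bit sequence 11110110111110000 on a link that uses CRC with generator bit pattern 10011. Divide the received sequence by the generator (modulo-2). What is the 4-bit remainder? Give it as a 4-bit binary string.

1001

Modulo-2 division of 11110110111110000 by 10011:
  pos 0: 11110 XOR 10011 = 01101
  pos 1: 11011 XOR 10011 = 01000
  pos 2: 10001 XOR 10011 = 00010
  pos 5: 10011 XOR 10011 = 00000
  pos 10: 11100 XOR 10011 = 01111
  pos 11: 11110 XOR 10011 = 01101
  pos 12: 11010 XOR 10011 = 01001
Remainder = 1001 (nonzero — an error is detected).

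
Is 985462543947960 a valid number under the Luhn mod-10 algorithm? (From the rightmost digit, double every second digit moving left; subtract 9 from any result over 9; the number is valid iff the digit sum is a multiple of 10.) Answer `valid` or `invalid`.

invalid

From the right, keep odd positions and double even positions (subtract 9 from any doubled value over 9):
  doubled (positions 2,4,...): 3 5 9 8 4 8 7 → sum 44
  kept (positions 1,3,...): 0 9 4 3 5 6 5 9 → sum 41
Total = 85.
85 mod 10 = 5, so the number is invalid.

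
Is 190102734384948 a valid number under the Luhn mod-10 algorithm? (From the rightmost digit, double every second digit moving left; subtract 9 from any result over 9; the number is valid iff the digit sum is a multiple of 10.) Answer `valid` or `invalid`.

From the right, keep odd positions and double even positions (subtract 9 from any doubled value over 9):
  doubled (positions 2,4,...): 8 8 6 6 4 2 9 → sum 43
  kept (positions 1,3,...): 8 9 8 4 7 0 0 1 → sum 37
Total = 80.
80 mod 10 = 0, so the number is valid.

valid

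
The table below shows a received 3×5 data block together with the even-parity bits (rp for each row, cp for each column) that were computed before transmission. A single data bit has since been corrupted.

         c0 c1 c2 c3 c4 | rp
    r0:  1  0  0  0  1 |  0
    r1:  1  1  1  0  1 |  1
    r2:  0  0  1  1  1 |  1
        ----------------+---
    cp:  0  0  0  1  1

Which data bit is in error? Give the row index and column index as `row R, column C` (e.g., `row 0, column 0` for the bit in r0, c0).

Recompute each row's even parity and compare to rp:
  r0: data parity 0, sent rp 0 → ok
  r1: data parity 0, sent rp 1 → mismatch
  r2: data parity 1, sent rp 1 → ok
Recompute each column's even parity and compare to cp:
  c0: data parity 0, sent cp 0 → ok
  c1: data parity 1, sent cp 0 → mismatch
  c2: data parity 0, sent cp 0 → ok
  c3: data parity 1, sent cp 1 → ok
  c4: data parity 1, sent cp 1 → ok
Exactly one row (r1) and one column (c1) fail → the flipped bit is at their intersection.

row 1, column 1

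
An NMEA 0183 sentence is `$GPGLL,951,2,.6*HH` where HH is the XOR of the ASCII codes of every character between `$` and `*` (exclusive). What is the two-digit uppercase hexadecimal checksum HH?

6B

XOR the ASCII codes of the payload characters:
  'G' = 0x47 → acc = 0x47
  'P' = 0x50 → acc = 0x17
  'G' = 0x47 → acc = 0x50
  'L' = 0x4C → acc = 0x1C
  'L' = 0x4C → acc = 0x50
  ',' = 0x2C → acc = 0x7C
  '9' = 0x39 → acc = 0x45
  '5' = 0x35 → acc = 0x70
  '1' = 0x31 → acc = 0x41
  ',' = 0x2C → acc = 0x6D
  '2' = 0x32 → acc = 0x5F
  ',' = 0x2C → acc = 0x73
  '.' = 0x2E → acc = 0x5D
  '6' = 0x36 → acc = 0x6B
Checksum = 0x6B.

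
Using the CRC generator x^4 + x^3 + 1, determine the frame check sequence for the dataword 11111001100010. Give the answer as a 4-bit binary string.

Append 4 zeros: 111110011000100000. Divide by 11001 (XOR where the leading bit is 1):
  pos 0: 11111 XOR 11001 = 00110
  pos 2: 11000 XOR 11001 = 00001
  pos 6: 11100 XOR 11001 = 00101
  pos 8: 10101 XOR 11001 = 01100
  pos 9: 11000 XOR 11001 = 00001
  pos 13: 10000 XOR 11001 = 01001
Remainder (last 4 bits) = 1001. This is the CRC / FCS.

1001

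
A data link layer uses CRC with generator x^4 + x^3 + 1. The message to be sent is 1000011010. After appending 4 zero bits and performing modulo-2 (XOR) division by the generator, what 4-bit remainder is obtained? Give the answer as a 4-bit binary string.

0100

Append 4 zeros: 10000110100000. Divide by 11001 (XOR where the leading bit is 1):
  pos 0: 10000 XOR 11001 = 01001
  pos 1: 10011 XOR 11001 = 01010
  pos 2: 10101 XOR 11001 = 01100
  pos 3: 11000 XOR 11001 = 00001
  pos 7: 11000 XOR 11001 = 00001
Remainder (last 4 bits) = 0100. This is the CRC / FCS.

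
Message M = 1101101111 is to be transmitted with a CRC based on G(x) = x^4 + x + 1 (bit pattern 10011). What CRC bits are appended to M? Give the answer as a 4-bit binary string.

Append 4 zeros: 11011011110000. Divide by 10011 (XOR where the leading bit is 1):
  pos 0: 11011 XOR 10011 = 01000
  pos 1: 10000 XOR 10011 = 00011
  pos 4: 11111 XOR 10011 = 01100
  pos 5: 11001 XOR 10011 = 01010
  pos 6: 10100 XOR 10011 = 00111
  pos 8: 11100 XOR 10011 = 01111
  pos 9: 11110 XOR 10011 = 01101
Remainder (last 4 bits) = 1101. This is the CRC / FCS.

1101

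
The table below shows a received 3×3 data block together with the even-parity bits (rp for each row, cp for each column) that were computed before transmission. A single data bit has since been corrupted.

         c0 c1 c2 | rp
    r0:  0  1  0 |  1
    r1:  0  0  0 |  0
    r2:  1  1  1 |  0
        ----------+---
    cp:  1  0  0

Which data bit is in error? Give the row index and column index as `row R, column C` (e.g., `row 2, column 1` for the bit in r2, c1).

Recompute each row's even parity and compare to rp:
  r0: data parity 1, sent rp 1 → ok
  r1: data parity 0, sent rp 0 → ok
  r2: data parity 1, sent rp 0 → mismatch
Recompute each column's even parity and compare to cp:
  c0: data parity 1, sent cp 1 → ok
  c1: data parity 0, sent cp 0 → ok
  c2: data parity 1, sent cp 0 → mismatch
Exactly one row (r2) and one column (c2) fail → the flipped bit is at their intersection.

row 2, column 2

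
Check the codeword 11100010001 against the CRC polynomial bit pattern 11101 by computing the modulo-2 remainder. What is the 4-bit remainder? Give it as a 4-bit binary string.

0010

Modulo-2 division of 11100010001 by 11101:
  pos 0: 11100 XOR 11101 = 00001
  pos 4: 10100 XOR 11101 = 01001
  pos 5: 10010 XOR 11101 = 01111
  pos 6: 11111 XOR 11101 = 00010
Remainder = 0010 (nonzero — an error is detected).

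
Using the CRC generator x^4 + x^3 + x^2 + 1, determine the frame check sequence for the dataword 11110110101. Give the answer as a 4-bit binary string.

0000

Append 4 zeros: 111101101010000. Divide by 11101 (XOR where the leading bit is 1):
  pos 0: 11110 XOR 11101 = 00011
  pos 3: 11110 XOR 11101 = 00011
  pos 6: 11101 XOR 11101 = 00000
Remainder (last 4 bits) = 0000. This is the CRC / FCS.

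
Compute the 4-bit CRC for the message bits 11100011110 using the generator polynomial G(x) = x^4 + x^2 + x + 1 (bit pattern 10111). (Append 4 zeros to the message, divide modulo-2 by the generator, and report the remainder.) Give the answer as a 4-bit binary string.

0010

Append 4 zeros: 111000111100000. Divide by 10111 (XOR where the leading bit is 1):
  pos 0: 11100 XOR 10111 = 01011
  pos 1: 10110 XOR 10111 = 00001
  pos 5: 11111 XOR 10111 = 01000
  pos 6: 10000 XOR 10111 = 00111
  pos 8: 11100 XOR 10111 = 01011
  pos 9: 10110 XOR 10111 = 00001
Remainder (last 4 bits) = 0010. This is the CRC / FCS.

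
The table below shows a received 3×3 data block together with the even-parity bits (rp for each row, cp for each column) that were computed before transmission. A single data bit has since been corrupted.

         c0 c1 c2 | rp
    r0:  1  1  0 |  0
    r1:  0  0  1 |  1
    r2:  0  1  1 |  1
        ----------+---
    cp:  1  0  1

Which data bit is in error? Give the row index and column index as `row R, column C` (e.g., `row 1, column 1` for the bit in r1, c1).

row 2, column 2

Recompute each row's even parity and compare to rp:
  r0: data parity 0, sent rp 0 → ok
  r1: data parity 1, sent rp 1 → ok
  r2: data parity 0, sent rp 1 → mismatch
Recompute each column's even parity and compare to cp:
  c0: data parity 1, sent cp 1 → ok
  c1: data parity 0, sent cp 0 → ok
  c2: data parity 0, sent cp 1 → mismatch
Exactly one row (r2) and one column (c2) fail → the flipped bit is at their intersection.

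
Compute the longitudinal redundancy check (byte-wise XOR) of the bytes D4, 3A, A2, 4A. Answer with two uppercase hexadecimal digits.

XOR the bytes together:
  start with 0xD4
  0xD4 ⊕ 0x3A = 0xEE
  0xEE ⊕ 0xA2 = 0x4C
  0x4C ⊕ 0x4A = 0x06

06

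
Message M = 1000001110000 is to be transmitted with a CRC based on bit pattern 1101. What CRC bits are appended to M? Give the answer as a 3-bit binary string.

Append 3 zeros: 1000001110000000. Divide by 1101 (XOR where the leading bit is 1):
  pos 0: 1000 XOR 1101 = 0101
  pos 1: 1010 XOR 1101 = 0111
  pos 2: 1110 XOR 1101 = 0011
  pos 4: 1111 XOR 1101 = 0010
  pos 6: 1010 XOR 1101 = 0111
  pos 7: 1110 XOR 1101 = 0011
  pos 9: 1100 XOR 1101 = 0001
  pos 12: 1000 XOR 1101 = 0101
Remainder (last 3 bits) = 101. This is the CRC / FCS.

101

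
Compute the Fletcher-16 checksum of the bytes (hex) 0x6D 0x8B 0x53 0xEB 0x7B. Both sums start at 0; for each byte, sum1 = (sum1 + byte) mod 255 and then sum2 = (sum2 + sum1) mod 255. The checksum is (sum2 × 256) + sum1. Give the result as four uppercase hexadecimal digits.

9EB3

Running sums (mod 255):
  after byte 0 (0x6D): sum1=109, sum2=109
  after byte 1 (0x8B): sum1=248, sum2=102
  after byte 2 (0x53): sum1=76, sum2=178
  after byte 3 (0xEB): sum1=56, sum2=234
  after byte 4 (0x7B): sum1=179, sum2=158
Checksum = sum2·256 + sum1 = 158·256 + 179 = 40627 = 0x9EB3.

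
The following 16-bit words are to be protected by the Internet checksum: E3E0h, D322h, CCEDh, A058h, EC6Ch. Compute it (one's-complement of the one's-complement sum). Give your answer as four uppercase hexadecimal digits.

One's-complement addition (fold any carry out of bit 15 back into bit 0):
  0xE3E0 + 0xD322 = 0x1B702 → wrap carry → 0xB703
  0xB703 + 0xCCED = 0x183F0 → wrap carry → 0x83F1
  0x83F1 + 0xA058 = 0x12449 → wrap carry → 0x244A
  0x244A + 0xEC6C = 0x110B6 → wrap carry → 0x10B7
One's-complement sum = 0x10B7.
Checksum = ~0x10B7 & 0xFFFF = 0xEF48.

EF48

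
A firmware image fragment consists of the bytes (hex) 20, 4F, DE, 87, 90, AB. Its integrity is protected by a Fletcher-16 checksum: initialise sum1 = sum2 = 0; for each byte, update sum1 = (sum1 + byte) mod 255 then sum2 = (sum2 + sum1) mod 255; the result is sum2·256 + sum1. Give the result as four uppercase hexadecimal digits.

2C12

Running sums (mod 255):
  after byte 0 (20): sum1=32, sum2=32
  after byte 1 (4F): sum1=111, sum2=143
  after byte 2 (DE): sum1=78, sum2=221
  after byte 3 (87): sum1=213, sum2=179
  after byte 4 (90): sum1=102, sum2=26
  after byte 5 (AB): sum1=18, sum2=44
Checksum = sum2·256 + sum1 = 44·256 + 18 = 11282 = 0x2C12.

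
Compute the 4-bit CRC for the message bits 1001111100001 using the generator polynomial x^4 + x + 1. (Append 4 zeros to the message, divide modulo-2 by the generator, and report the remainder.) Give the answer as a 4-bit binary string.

Append 4 zeros: 10011111000010000. Divide by 10011 (XOR where the leading bit is 1):
  pos 0: 10011 XOR 10011 = 00000
  pos 5: 11100 XOR 10011 = 01111
  pos 6: 11110 XOR 10011 = 01101
  pos 7: 11010 XOR 10011 = 01001
  pos 8: 10011 XOR 10011 = 00000
Remainder (last 4 bits) = 0000. This is the CRC / FCS.

0000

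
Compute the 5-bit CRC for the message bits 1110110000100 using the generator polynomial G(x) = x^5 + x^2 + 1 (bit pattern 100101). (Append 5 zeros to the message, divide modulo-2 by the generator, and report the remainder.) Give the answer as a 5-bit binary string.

Append 5 zeros: 111011000010000000. Divide by 100101 (XOR where the leading bit is 1):
  pos 0: 111011 XOR 100101 = 011110
  pos 1: 111100 XOR 100101 = 011001
  pos 2: 110010 XOR 100101 = 010111
  pos 3: 101110 XOR 100101 = 001011
  pos 5: 101101 XOR 100101 = 001000
  pos 7: 100000 XOR 100101 = 000101
  pos 10: 101000 XOR 100101 = 001101
  pos 12: 110100 XOR 100101 = 010001
Remainder (last 5 bits) = 10001. This is the CRC / FCS.

10001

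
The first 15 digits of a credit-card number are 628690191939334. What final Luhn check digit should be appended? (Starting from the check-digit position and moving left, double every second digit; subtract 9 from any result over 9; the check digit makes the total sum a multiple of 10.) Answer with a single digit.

9

Partial digits right→left: 4 3 3 9 3 9 1 9 1 0 9 6 8 2 6
Double every second digit counting from the check-digit position (so the 1st, 3rd, 5th, ... of the partial from the right).
  doubled (with −9 where >9): 8 6 6 2 2 9 7 3 → sum 43
  kept as-is: 3 9 9 9 0 6 2 → sum 38
Total = 43 + 38 = 81.
Check digit = (10 − (81 mod 10)) mod 10 = 9.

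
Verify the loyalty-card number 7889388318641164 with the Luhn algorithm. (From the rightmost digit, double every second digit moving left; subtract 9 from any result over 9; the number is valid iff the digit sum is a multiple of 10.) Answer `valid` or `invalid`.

From the right, keep odd positions and double even positions (subtract 9 from any doubled value over 9):
  doubled (positions 2,4,...): 3 2 3 2 7 6 7 5 → sum 35
  kept (positions 1,3,...): 4 1 4 8 3 8 9 8 → sum 45
Total = 80.
80 mod 10 = 0, so the number is valid.

valid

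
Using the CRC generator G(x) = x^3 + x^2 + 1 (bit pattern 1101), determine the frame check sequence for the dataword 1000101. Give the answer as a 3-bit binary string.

Append 3 zeros: 1000101000. Divide by 1101 (XOR where the leading bit is 1):
  pos 0: 1000 XOR 1101 = 0101
  pos 1: 1011 XOR 1101 = 0110
  pos 2: 1100 XOR 1101 = 0001
  pos 5: 1100 XOR 1101 = 0001
Remainder (last 3 bits) = 010. This is the CRC / FCS.

010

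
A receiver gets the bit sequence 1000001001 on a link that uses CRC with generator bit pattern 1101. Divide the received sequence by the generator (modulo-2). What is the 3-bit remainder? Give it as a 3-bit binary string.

Modulo-2 division of 1000001001 by 1101:
  pos 0: 1000 XOR 1101 = 0101
  pos 1: 1010 XOR 1101 = 0111
  pos 2: 1110 XOR 1101 = 0011
  pos 4: 1110 XOR 1101 = 0011
  pos 6: 1101 XOR 1101 = 0000
Remainder = 000 (zero — the frame passes the CRC check).

000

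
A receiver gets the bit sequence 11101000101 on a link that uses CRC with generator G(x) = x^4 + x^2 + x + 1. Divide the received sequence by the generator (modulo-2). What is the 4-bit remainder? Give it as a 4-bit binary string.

Modulo-2 division of 11101000101 by 10111:
  pos 0: 11101 XOR 10111 = 01010
  pos 1: 10100 XOR 10111 = 00011
  pos 4: 11001 XOR 10111 = 01110
  pos 5: 11100 XOR 10111 = 01011
  pos 6: 10111 XOR 10111 = 00000
Remainder = 0000 (zero — the frame passes the CRC check).

0000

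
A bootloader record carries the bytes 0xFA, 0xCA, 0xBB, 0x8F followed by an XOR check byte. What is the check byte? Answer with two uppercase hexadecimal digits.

04

XOR the bytes together:
  start with 0xFA
  0xFA ⊕ 0xCA = 0x30
  0x30 ⊕ 0xBB = 0x8B
  0x8B ⊕ 0x8F = 0x04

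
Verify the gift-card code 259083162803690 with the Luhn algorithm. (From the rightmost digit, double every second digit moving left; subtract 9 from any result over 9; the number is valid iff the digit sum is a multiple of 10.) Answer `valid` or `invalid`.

valid

From the right, keep odd positions and double even positions (subtract 9 from any doubled value over 9):
  doubled (positions 2,4,...): 9 6 7 3 6 0 1 → sum 32
  kept (positions 1,3,...): 0 6 0 2 1 8 9 2 → sum 28
Total = 60.
60 mod 10 = 0, so the number is valid.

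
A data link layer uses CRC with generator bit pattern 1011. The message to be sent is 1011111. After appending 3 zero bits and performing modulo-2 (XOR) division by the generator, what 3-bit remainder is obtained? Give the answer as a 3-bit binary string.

010

Append 3 zeros: 1011111000. Divide by 1011 (XOR where the leading bit is 1):
  pos 0: 1011 XOR 1011 = 0000
  pos 4: 1110 XOR 1011 = 0101
  pos 5: 1010 XOR 1011 = 0001
Remainder (last 3 bits) = 010. This is the CRC / FCS.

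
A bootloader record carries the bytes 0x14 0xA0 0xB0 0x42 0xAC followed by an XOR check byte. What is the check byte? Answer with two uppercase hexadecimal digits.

EA

XOR the bytes together:
  start with 0x14
  0x14 ⊕ 0xA0 = 0xB4
  0xB4 ⊕ 0xB0 = 0x04
  0x04 ⊕ 0x42 = 0x46
  0x46 ⊕ 0xAC = 0xEA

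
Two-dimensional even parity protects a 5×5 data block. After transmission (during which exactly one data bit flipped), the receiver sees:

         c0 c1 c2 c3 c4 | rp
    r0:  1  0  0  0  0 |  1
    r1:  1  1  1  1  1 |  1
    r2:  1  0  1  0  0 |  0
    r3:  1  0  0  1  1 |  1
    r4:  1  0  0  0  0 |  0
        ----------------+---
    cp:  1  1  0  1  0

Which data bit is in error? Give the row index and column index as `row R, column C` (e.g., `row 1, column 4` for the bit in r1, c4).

row 4, column 3

Recompute each row's even parity and compare to rp:
  r0: data parity 1, sent rp 1 → ok
  r1: data parity 1, sent rp 1 → ok
  r2: data parity 0, sent rp 0 → ok
  r3: data parity 1, sent rp 1 → ok
  r4: data parity 1, sent rp 0 → mismatch
Recompute each column's even parity and compare to cp:
  c0: data parity 1, sent cp 1 → ok
  c1: data parity 1, sent cp 1 → ok
  c2: data parity 0, sent cp 0 → ok
  c3: data parity 0, sent cp 1 → mismatch
  c4: data parity 0, sent cp 0 → ok
Exactly one row (r4) and one column (c3) fail → the flipped bit is at their intersection.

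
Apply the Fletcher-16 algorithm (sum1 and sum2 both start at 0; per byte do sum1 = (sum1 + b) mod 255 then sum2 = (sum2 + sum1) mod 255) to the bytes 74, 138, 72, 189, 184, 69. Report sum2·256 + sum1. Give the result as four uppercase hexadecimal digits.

Running sums (mod 255):
  after byte 0 (74): sum1=74, sum2=74
  after byte 1 (138): sum1=212, sum2=31
  after byte 2 (72): sum1=29, sum2=60
  after byte 3 (189): sum1=218, sum2=23
  after byte 4 (184): sum1=147, sum2=170
  after byte 5 (69): sum1=216, sum2=131
Checksum = sum2·256 + sum1 = 131·256 + 216 = 33752 = 0x83D8.

83D8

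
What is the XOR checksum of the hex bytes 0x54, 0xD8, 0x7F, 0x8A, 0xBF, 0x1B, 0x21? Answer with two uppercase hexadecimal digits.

XOR the bytes together:
  start with 0x54
  0x54 ⊕ 0xD8 = 0x8C
  0x8C ⊕ 0x7F = 0xF3
  0xF3 ⊕ 0x8A = 0x79
  0x79 ⊕ 0xBF = 0xC6
  0xC6 ⊕ 0x1B = 0xDD
  0xDD ⊕ 0x21 = 0xFC

FC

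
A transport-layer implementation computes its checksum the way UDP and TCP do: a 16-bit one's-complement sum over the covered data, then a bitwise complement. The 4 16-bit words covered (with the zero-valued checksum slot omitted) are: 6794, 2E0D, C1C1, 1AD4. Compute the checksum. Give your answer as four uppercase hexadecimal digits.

One's-complement addition (fold any carry out of bit 15 back into bit 0):
  0x6794 + 0x2E0D = 0x095A1
  0x95A1 + 0xC1C1 = 0x15762 → wrap carry → 0x5763
  0x5763 + 0x1AD4 = 0x07237
One's-complement sum = 0x7237.
Checksum = ~0x7237 & 0xFFFF = 0x8DC8.

8DC8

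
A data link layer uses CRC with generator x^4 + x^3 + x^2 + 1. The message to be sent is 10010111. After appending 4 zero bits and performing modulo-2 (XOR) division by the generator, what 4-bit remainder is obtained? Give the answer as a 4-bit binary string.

1011

Append 4 zeros: 100101110000. Divide by 11101 (XOR where the leading bit is 1):
  pos 0: 10010 XOR 11101 = 01111
  pos 1: 11111 XOR 11101 = 00010
  pos 4: 10110 XOR 11101 = 01011
  pos 5: 10110 XOR 11101 = 01011
  pos 6: 10110 XOR 11101 = 01011
  pos 7: 10110 XOR 11101 = 01011
Remainder (last 4 bits) = 1011. This is the CRC / FCS.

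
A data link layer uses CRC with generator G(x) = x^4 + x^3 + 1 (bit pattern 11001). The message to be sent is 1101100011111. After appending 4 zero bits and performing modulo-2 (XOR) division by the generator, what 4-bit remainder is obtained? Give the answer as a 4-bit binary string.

Append 4 zeros: 11011000111110000. Divide by 11001 (XOR where the leading bit is 1):
  pos 0: 11011 XOR 11001 = 00010
  pos 3: 10000 XOR 11001 = 01001
  pos 4: 10011 XOR 11001 = 01010
  pos 5: 10101 XOR 11001 = 01100
  pos 6: 11001 XOR 11001 = 00000
  pos 11: 11000 XOR 11001 = 00001
Remainder (last 4 bits) = 0010. This is the CRC / FCS.

0010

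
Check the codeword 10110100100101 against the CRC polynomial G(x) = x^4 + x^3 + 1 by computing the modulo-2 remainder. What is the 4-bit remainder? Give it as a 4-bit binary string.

0001

Modulo-2 division of 10110100100101 by 11001:
  pos 0: 10110 XOR 11001 = 01111
  pos 1: 11111 XOR 11001 = 00110
  pos 3: 11000 XOR 11001 = 00001
  pos 7: 11001 XOR 11001 = 00000
Remainder = 0001 (nonzero — an error is detected).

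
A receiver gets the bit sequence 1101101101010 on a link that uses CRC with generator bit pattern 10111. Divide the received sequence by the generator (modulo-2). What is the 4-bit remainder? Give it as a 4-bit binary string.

Modulo-2 division of 1101101101010 by 10111:
  pos 0: 11011 XOR 10111 = 01100
  pos 1: 11000 XOR 10111 = 01111
  pos 2: 11111 XOR 10111 = 01000
  pos 3: 10001 XOR 10111 = 00110
  pos 5: 11001 XOR 10111 = 01110
  pos 6: 11100 XOR 10111 = 01011
  pos 7: 10111 XOR 10111 = 00000
Remainder = 0000 (zero — the frame passes the CRC check).

0000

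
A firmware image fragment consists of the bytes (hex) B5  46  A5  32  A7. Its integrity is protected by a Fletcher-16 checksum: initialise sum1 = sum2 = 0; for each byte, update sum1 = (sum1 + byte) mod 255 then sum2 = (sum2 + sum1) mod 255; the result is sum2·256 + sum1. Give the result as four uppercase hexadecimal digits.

Running sums (mod 255):
  after byte 0 (B5): sum1=181, sum2=181
  after byte 1 (46): sum1=251, sum2=177
  after byte 2 (A5): sum1=161, sum2=83
  after byte 3 (32): sum1=211, sum2=39
  after byte 4 (A7): sum1=123, sum2=162
Checksum = sum2·256 + sum1 = 162·256 + 123 = 41595 = 0xA27B.

A27B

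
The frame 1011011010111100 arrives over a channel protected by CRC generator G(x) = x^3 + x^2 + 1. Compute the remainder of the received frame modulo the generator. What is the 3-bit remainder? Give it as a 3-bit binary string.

010

Modulo-2 division of 1011011010111100 by 1101:
  pos 0: 1011 XOR 1101 = 0110
  pos 1: 1100 XOR 1101 = 0001
  pos 4: 1110 XOR 1101 = 0011
  pos 6: 1110 XOR 1101 = 0011
  pos 8: 1111 XOR 1101 = 0010
  pos 10: 1011 XOR 1101 = 0110
  pos 11: 1100 XOR 1101 = 0001
Remainder = 010 (nonzero — an error is detected).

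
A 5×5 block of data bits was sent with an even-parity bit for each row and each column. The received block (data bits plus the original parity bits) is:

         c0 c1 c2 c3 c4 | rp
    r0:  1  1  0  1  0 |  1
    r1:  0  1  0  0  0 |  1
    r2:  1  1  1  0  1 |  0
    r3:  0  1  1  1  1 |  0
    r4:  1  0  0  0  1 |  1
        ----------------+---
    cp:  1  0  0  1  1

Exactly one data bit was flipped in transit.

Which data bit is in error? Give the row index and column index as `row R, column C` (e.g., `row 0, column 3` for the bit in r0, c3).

Recompute each row's even parity and compare to rp:
  r0: data parity 1, sent rp 1 → ok
  r1: data parity 1, sent rp 1 → ok
  r2: data parity 0, sent rp 0 → ok
  r3: data parity 0, sent rp 0 → ok
  r4: data parity 0, sent rp 1 → mismatch
Recompute each column's even parity and compare to cp:
  c0: data parity 1, sent cp 1 → ok
  c1: data parity 0, sent cp 0 → ok
  c2: data parity 0, sent cp 0 → ok
  c3: data parity 0, sent cp 1 → mismatch
  c4: data parity 1, sent cp 1 → ok
Exactly one row (r4) and one column (c3) fail → the flipped bit is at their intersection.

row 4, column 3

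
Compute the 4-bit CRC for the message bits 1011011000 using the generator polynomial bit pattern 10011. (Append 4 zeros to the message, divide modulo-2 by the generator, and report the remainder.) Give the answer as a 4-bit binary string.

Append 4 zeros: 10110110000000. Divide by 10011 (XOR where the leading bit is 1):
  pos 0: 10110 XOR 10011 = 00101
  pos 2: 10111 XOR 10011 = 00100
  pos 4: 10000 XOR 10011 = 00011
  pos 7: 11000 XOR 10011 = 01011
  pos 8: 10110 XOR 10011 = 00101
Remainder (last 4 bits) = 1010. This is the CRC / FCS.

1010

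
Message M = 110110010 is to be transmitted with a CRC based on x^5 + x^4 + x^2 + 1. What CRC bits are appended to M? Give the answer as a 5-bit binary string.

10000

Append 5 zeros: 11011001000000. Divide by 110101 (XOR where the leading bit is 1):
  pos 0: 110110 XOR 110101 = 000011
  pos 4: 110100 XOR 110101 = 000001
Remainder (last 5 bits) = 10000. This is the CRC / FCS.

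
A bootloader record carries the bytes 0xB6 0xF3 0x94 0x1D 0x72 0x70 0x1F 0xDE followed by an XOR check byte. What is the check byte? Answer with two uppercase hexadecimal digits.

0F

XOR the bytes together:
  start with 0xB6
  0xB6 ⊕ 0xF3 = 0x45
  0x45 ⊕ 0x94 = 0xD1
  0xD1 ⊕ 0x1D = 0xCC
  0xCC ⊕ 0x72 = 0xBE
  0xBE ⊕ 0x70 = 0xCE
  0xCE ⊕ 0x1F = 0xD1
  0xD1 ⊕ 0xDE = 0x0F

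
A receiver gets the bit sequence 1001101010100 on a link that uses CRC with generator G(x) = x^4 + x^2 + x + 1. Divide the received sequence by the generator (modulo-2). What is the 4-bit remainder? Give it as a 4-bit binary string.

Modulo-2 division of 1001101010100 by 10111:
  pos 0: 10011 XOR 10111 = 00100
  pos 2: 10001 XOR 10111 = 00110
  pos 4: 11001 XOR 10111 = 01110
  pos 5: 11100 XOR 10111 = 01011
  pos 6: 10111 XOR 10111 = 00000
Remainder = 0000 (zero — the frame passes the CRC check).

0000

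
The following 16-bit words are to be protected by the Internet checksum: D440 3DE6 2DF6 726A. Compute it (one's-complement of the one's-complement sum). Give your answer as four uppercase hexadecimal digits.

4D78

One's-complement addition (fold any carry out of bit 15 back into bit 0):
  0xD440 + 0x3DE6 = 0x11226 → wrap carry → 0x1227
  0x1227 + 0x2DF6 = 0x0401D
  0x401D + 0x726A = 0x0B287
One's-complement sum = 0xB287.
Checksum = ~0xB287 & 0xFFFF = 0x4D78.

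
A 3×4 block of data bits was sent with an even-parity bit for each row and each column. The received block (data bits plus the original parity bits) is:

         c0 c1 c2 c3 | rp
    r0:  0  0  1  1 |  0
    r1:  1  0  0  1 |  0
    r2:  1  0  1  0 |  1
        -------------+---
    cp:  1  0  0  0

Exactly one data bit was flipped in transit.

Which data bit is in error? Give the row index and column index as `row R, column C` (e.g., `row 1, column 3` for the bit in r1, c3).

Recompute each row's even parity and compare to rp:
  r0: data parity 0, sent rp 0 → ok
  r1: data parity 0, sent rp 0 → ok
  r2: data parity 0, sent rp 1 → mismatch
Recompute each column's even parity and compare to cp:
  c0: data parity 0, sent cp 1 → mismatch
  c1: data parity 0, sent cp 0 → ok
  c2: data parity 0, sent cp 0 → ok
  c3: data parity 0, sent cp 0 → ok
Exactly one row (r2) and one column (c0) fail → the flipped bit is at their intersection.

row 2, column 0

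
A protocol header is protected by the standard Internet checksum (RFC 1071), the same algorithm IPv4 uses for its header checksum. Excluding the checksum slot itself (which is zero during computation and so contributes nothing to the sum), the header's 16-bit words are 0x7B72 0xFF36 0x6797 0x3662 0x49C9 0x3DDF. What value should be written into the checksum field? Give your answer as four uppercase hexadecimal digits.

One's-complement addition (fold any carry out of bit 15 back into bit 0):
  0x7B72 + 0xFF36 = 0x17AA8 → wrap carry → 0x7AA9
  0x7AA9 + 0x6797 = 0x0E240
  0xE240 + 0x3662 = 0x118A2 → wrap carry → 0x18A3
  0x18A3 + 0x49C9 = 0x0626C
  0x626C + 0x3DDF = 0x0A04B
One's-complement sum = 0xA04B.
Checksum = ~0xA04B & 0xFFFF = 0x5FB4.

5FB4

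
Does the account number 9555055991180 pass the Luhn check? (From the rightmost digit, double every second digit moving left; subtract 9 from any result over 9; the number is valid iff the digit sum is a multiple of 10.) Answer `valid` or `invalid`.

From the right, keep odd positions and double even positions (subtract 9 from any doubled value over 9):
  doubled (positions 2,4,...): 7 2 9 1 1 1 → sum 21
  kept (positions 1,3,...): 0 1 9 5 0 5 9 → sum 29
Total = 50.
50 mod 10 = 0, so the number is valid.

valid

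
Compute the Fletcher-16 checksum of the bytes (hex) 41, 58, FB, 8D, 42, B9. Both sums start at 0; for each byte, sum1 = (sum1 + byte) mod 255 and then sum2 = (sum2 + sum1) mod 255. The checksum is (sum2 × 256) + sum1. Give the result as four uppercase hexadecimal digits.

181F

Running sums (mod 255):
  after byte 0 (41): sum1=65, sum2=65
  after byte 1 (58): sum1=153, sum2=218
  after byte 2 (FB): sum1=149, sum2=112
  after byte 3 (8D): sum1=35, sum2=147
  after byte 4 (42): sum1=101, sum2=248
  after byte 5 (B9): sum1=31, sum2=24
Checksum = sum2·256 + sum1 = 24·256 + 31 = 6175 = 0x181F.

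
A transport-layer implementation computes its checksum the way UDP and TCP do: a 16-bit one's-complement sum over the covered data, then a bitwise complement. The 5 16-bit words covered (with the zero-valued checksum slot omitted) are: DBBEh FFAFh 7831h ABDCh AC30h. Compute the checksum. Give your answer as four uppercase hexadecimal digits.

5452

One's-complement addition (fold any carry out of bit 15 back into bit 0):
  0xDBBE + 0xFFAF = 0x1DB6D → wrap carry → 0xDB6E
  0xDB6E + 0x7831 = 0x1539F → wrap carry → 0x53A0
  0x53A0 + 0xABDC = 0x0FF7C
  0xFF7C + 0xAC30 = 0x1ABAC → wrap carry → 0xABAD
One's-complement sum = 0xABAD.
Checksum = ~0xABAD & 0xFFFF = 0x5452.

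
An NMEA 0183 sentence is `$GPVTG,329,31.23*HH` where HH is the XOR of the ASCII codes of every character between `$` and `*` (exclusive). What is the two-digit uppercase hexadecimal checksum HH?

XOR the ASCII codes of the payload characters:
  'G' = 0x47 → acc = 0x47
  'P' = 0x50 → acc = 0x17
  'V' = 0x56 → acc = 0x41
  'T' = 0x54 → acc = 0x15
  'G' = 0x47 → acc = 0x52
  ',' = 0x2C → acc = 0x7E
  '3' = 0x33 → acc = 0x4D
  '2' = 0x32 → acc = 0x7F
  '9' = 0x39 → acc = 0x46
  ',' = 0x2C → acc = 0x6A
  '3' = 0x33 → acc = 0x59
  '1' = 0x31 → acc = 0x68
  '.' = 0x2E → acc = 0x46
  '2' = 0x32 → acc = 0x74
  '3' = 0x33 → acc = 0x47
Checksum = 0x47.

47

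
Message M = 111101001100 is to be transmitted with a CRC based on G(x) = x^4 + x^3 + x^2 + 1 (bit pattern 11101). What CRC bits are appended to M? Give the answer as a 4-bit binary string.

1101

Append 4 zeros: 1111010011000000. Divide by 11101 (XOR where the leading bit is 1):
  pos 0: 11110 XOR 11101 = 00011
  pos 3: 11100 XOR 11101 = 00001
  pos 7: 11100 XOR 11101 = 00001
  pos 11: 10000 XOR 11101 = 01101
Remainder (last 4 bits) = 1101. This is the CRC / FCS.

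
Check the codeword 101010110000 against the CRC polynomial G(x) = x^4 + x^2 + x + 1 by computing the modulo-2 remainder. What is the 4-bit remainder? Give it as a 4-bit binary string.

Modulo-2 division of 101010110000 by 10111:
  pos 0: 10101 XOR 10111 = 00010
  pos 3: 10011 XOR 10111 = 00100
  pos 5: 10000 XOR 10111 = 00111
  pos 7: 11100 XOR 10111 = 01011
Remainder = 1011 (nonzero — an error is detected).

1011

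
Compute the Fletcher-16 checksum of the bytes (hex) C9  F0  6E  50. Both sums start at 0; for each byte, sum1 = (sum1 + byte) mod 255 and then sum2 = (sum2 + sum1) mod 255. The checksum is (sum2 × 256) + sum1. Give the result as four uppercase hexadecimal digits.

2779

Running sums (mod 255):
  after byte 0 (C9): sum1=201, sum2=201
  after byte 1 (F0): sum1=186, sum2=132
  after byte 2 (6E): sum1=41, sum2=173
  after byte 3 (50): sum1=121, sum2=39
Checksum = sum2·256 + sum1 = 39·256 + 121 = 10105 = 0x2779.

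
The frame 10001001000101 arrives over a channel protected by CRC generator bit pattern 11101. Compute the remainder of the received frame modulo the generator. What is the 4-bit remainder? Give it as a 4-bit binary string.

Modulo-2 division of 10001001000101 by 11101:
  pos 0: 10001 XOR 11101 = 01100
  pos 1: 11000 XOR 11101 = 00101
  pos 3: 10101 XOR 11101 = 01000
  pos 4: 10000 XOR 11101 = 01101
  pos 5: 11010 XOR 11101 = 00111
  pos 7: 11101 XOR 11101 = 00000
Remainder = 0001 (nonzero — an error is detected).

0001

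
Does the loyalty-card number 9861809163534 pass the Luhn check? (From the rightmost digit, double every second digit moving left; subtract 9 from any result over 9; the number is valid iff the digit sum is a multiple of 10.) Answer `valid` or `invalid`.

valid

From the right, keep odd positions and double even positions (subtract 9 from any doubled value over 9):
  doubled (positions 2,4,...): 6 6 2 0 2 7 → sum 23
  kept (positions 1,3,...): 4 5 6 9 8 6 9 → sum 47
Total = 70.
70 mod 10 = 0, so the number is valid.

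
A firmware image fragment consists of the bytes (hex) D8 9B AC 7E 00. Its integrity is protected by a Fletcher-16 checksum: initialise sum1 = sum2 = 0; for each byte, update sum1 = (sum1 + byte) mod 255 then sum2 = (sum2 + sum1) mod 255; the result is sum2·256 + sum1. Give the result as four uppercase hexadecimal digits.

Running sums (mod 255):
  after byte 0 (D8): sum1=216, sum2=216
  after byte 1 (9B): sum1=116, sum2=77
  after byte 2 (AC): sum1=33, sum2=110
  after byte 3 (7E): sum1=159, sum2=14
  after byte 4 (00): sum1=159, sum2=173
Checksum = sum2·256 + sum1 = 173·256 + 159 = 44447 = 0xAD9F.

AD9F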